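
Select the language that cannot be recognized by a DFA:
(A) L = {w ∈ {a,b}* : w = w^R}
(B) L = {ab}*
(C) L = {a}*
(A) {w ∈ {a,b}* : w = w^R}

(A) L = {w ∈ {a,b}* : w = w^R} is NOT regular.

The pumping lemma can be used to prove this:
After pumping, the string is no longer symmetric

The other languages are regular because they can be recognized by finite automata.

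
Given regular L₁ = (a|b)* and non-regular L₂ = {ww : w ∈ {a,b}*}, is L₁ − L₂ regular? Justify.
No — L₁ − L₂ is not regular.

L₁ − L₂ is the complement of {ww} within {a,b}*. If it were regular, its complement {ww} would be regular as well (regular languages are closed under complement) — contradiction. So L₁ − L₂ is not regular.

Note that the bare facts "L₁ regular, L₂ non-regular" do not settle the question by themselves: the closure of regular languages under ∪, ∩, complement and difference applies only when BOTH operands are regular. With a non-regular operand the result can come out regular or non-regular depending on the specific languages, so one has to work out L₁ − L₂ for this particular pair, as above.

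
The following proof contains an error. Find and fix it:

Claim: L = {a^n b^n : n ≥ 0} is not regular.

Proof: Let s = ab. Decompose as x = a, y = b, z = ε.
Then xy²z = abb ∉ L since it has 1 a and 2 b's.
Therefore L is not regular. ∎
Error: The string s = ab might be shorter than the pumping length p.

Correction: Choose s = a^p b^p to ensure |s| ≥ p. Also, the decomposition is wrong: with |xy| ≤ p, y cannot include b's when s starts with p a's.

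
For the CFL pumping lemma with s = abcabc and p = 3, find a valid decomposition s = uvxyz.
u='ab', v='c', x='a', y='b', z='c'

For s = abcabc with pumping length p = 3:

One valid decomposition:
- u = 'ab'
- v = 'c'
- x = 'a'
- y = 'b'
- z = 'c'

Verification:
- uvxyz = 'ab' + 'c' + 'a' + 'b' + 'c' = abcabc ✓
- |vxy| = |'cab'| = 3 ≤ 3 ✓
- |vy| = |'cb'| = 2 > 0 ✓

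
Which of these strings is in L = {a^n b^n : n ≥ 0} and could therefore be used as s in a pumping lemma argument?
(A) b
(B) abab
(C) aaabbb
(C) aaabbb

The pumping lemma is applied to a string s that lies in L, so first check membership of each option:
- (A) b has 0 a's and 1 b's; 0 ≠ 1, so it is not in L ✗
- (B) abab has an a after a b, so it is not of the form a^n b^n and is not in L ✗
- (C) aaabbb = a^3 b^3 has equal counts (3 = 3), so it is in L ✓

Only (C) aaabbb is in L, so it is the only candidate that could play the role of s.
(In a complete proof one picks s in terms of the pumping length p so that |s| ≥ p is guaranteed; a fixed string like aaabbb illustrates the shape of such an s.)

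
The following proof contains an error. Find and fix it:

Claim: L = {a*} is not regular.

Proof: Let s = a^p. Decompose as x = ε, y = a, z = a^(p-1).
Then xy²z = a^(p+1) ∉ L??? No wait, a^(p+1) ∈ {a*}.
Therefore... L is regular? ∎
Error: The proof attempts to show a*  is not regular, but a* IS regular!

Correction: a* is a regular language (recognized by a simple DFA with one accepting state and self-loop on 'a'). The pumping lemma can only prove non-regularity, not regularity. For regular languages, pumping always works.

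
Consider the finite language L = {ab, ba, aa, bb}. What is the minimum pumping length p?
p = 3

For a finite language L, the pumping lemma holds vacuously if p > max|s| for s ∈ L.

The longest string in L = {ab, ba, aa, bb} has length 2.
If p = 3, then no string s ∈ L has |s| ≥ p, so the condition is vacuously true.

The minimum pumping length is p = 3.

Why no smaller p works: for any p ≤ 2, the longest string s ∈ L has |s| = 2 ≥ p, so it would
have to be pumpable; but pumping up (i = 2, 3, ...) produces ever longer strings, which cannot all lie in the
finite language L. So the pumping property fails for every p ≤ 2.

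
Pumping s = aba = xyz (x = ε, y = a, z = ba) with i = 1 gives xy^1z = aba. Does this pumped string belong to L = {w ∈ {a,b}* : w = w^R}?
Yes

xy¹z = ε · a · ba = aba.
aba reversed is aba, the same string, so it is a palindrome and is in L.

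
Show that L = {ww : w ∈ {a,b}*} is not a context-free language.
Assume for contradiction that L is context-free, and let p ≥ 1 be the pumping length given by the pumping lemma for CFLs.
Choose s = a^p b^p a^p b^p. Then s ∈ L (take w = a^p b^p) and |s| = 4p ≥ p.
By the CFL pumping lemma, s = uvxyz for some u, v, x, y, z with |vxy| ≤ p, |vy| ≥ 1, and uv^i xy^i z ∈ L for every i ≥ 0.

Write s as four blocks A₁ B₁ A₂ B₂ with A₁ = A₂ = a^p and B₁ = B₂ = b^p. Since |vxy| ≤ p, the window vxy lies inside at most two adjacent blocks. Take i = 0 and let t = uxz, so |t| = 4p − |vy| with 1 ≤ |vy| ≤ p. If |t| is odd, t ∉ L immediately, so assume |vy| is even (hence |vy| ≥ 2) and |t|/2 = 2p − |vy|/2, which satisfies p ≤ |t|/2 ≤ 2p − 1.

Case 1 (vxy inside A₁B₁): t = a^(p−j) b^(p−l) a^p b^p with j + l = |vy|. The second half of t has length < 2p, so it is a suffix of the trailing a^p b^p and ends in b; the first half is a^(p−j) b^(p−l) a^((j+l)/2), which ends in a because (j+l)/2 ≥ 1. The halves differ, so t ∉ L.

Case 2 (vxy inside B₁A₂, straddling the middle): t = a^p b^(p−j) a^(p−l) b^p with j + l = |vy|. If t = ww, then w is a prefix of t of length ≥ p, so w begins with a^p; and w is a suffix of t of length ≥ p, so w ends with b^p. That forces |w| ≥ 2p, contradicting |w| = |t|/2 ≤ 2p − 1. So t ∉ L.

Case 3 (vxy inside A₂B₂): t = a^p b^p a^(p−j) b^(p−l) with j + l = |vy|. The first half of t is a prefix of a^p b^p, so it begins with a; the second half is b^((j+l)/2) a^(p−j) b^(p−l), which begins with b. The halves differ, so t ∉ L.

In every case uv⁰xy⁰z = uxz ∉ L.

This contradicts the CFL pumping lemma, which requires uv^i xy^i z ∈ L for all i ≥ 0.
Hence L = {ww : w ∈ {a,b}*} is not context-free. ∎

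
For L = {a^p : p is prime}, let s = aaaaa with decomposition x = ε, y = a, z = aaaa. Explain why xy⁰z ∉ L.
xy⁰z = aaaa ∉ L

Pumping with i = 0 replaces y = a by y⁰ = ε:
- Original: s = xyz = aaaaa; aaaaa has length 5, which is prime, so it is in L
- Pumped: xy⁰z = ε · ε · aaaa = aaaa
- aaaa has length 4 = 2 × 2, which is not prime, so it is not in L

The pumping lemma would require xy⁰z ∈ L, so this decomposition yields a contradiction.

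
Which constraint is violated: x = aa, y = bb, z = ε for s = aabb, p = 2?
Violated: |xy| ≤ p

The decomposition x = aa, y = bb, z = ε for s = aabb with p = 2
violates the constraint: |xy| ≤ p

|xy| = |aabb| = 4 > 2 = p. The decomposition puts too many characters in xy.

Pumping lemma constraints:
1. xyz = s (decomposition is valid)
2. |xy| ≤ p
3. |y| > 0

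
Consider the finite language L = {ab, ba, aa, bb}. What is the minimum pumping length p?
p = 3

For a finite language L, the pumping lemma holds vacuously if p > max|s| for s ∈ L.

The longest string in L = {ab, ba, aa, bb} has length 2.
If p = 3, then no string s ∈ L has |s| ≥ p, so the condition is vacuously true.

The minimum pumping length is p = 3.

Why no smaller p works: for any p ≤ 2, the longest string s ∈ L has |s| = 2 ≥ p, so it would
have to be pumpable; but pumping up (i = 2, 3, ...) produces ever longer strings, which cannot all lie in the
finite language L. So the pumping property fails for every p ≤ 2.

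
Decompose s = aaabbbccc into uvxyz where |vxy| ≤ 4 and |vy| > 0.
u='aa', v='a', x='bb', y='b', z='ccc'

For s = aaabbbccc with pumping length p = 4:

One valid decomposition:
- u = 'aa'
- v = 'a'
- x = 'bb'
- y = 'b'
- z = 'ccc'

Verification:
- uvxyz = 'aa' + 'a' + 'bb' + 'b' + 'ccc' = aaabbbccc ✓
- |vxy| = |'abbb'| = 4 ≤ 4 ✓
- |vy| = |'ab'| = 2 > 0 ✓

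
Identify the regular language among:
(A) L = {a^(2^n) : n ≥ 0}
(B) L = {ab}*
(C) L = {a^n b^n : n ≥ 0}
(B) {ab}*

(B) L = {ab}* is regular.

This can be recognized by a finite automaton (DFA/NFA).
Regular expressions like {ab}* define regular languages.

The other choices are not regular:
- {a^n b^n : n ≥ 0}: After pumping, the number of a's and b's become unequal
- {a^(2^n) : n ≥ 0}: After pumping, length is no longer a power of 2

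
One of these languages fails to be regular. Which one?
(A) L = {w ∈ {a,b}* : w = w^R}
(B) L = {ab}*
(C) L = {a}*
(A) {w ∈ {a,b}* : w = w^R}

(A) L = {w ∈ {a,b}* : w = w^R} is NOT regular.

The pumping lemma can be used to prove this:
After pumping, the string is no longer symmetric

The other languages are regular because they can be recognized by finite automata.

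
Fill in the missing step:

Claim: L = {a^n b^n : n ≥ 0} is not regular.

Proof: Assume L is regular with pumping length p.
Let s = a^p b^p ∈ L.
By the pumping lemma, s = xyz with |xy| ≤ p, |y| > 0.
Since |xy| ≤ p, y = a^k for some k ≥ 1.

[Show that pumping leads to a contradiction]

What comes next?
Consider xy²z = a^(p+k) b^p.

Since k ≥ 1, we have p + k > p.
So xy²z has more a's than b's: (p+k) a's vs p b's.
This means xy²z ∉ L because a^n b^n requires equal counts.

This contradicts the pumping lemma which states xy²z ∈ L.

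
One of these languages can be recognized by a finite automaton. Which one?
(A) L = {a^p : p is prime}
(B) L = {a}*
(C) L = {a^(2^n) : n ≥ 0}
(B) {a}*

(B) L = {a}* is regular.

This can be recognized by a finite automaton (DFA/NFA).
Regular expressions like {a}* define regular languages.

The other choices are not regular:
- {a^p : p is prime}: After pumping, the length becomes composite
- {a^(2^n) : n ≥ 0}: After pumping, length is no longer a power of 2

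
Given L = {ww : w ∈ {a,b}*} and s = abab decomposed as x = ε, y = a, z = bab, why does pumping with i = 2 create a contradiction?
xy²z = aabab ∉ L

Pumping with i = 2 replaces y = a by y² = aa:
- Original: s = xyz = abab; abab splits into halves ab · ab, which are equal, so it is in L (w = ab)
- Pumped: xy²z = ε · aa · bab = aabab
- aabab has odd length 5, so it cannot be written as ww and is not in L

The pumping lemma would require xy²z ∈ L, so this decomposition yields a contradiction.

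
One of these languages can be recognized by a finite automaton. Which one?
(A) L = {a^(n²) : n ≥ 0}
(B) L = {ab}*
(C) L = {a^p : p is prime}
(B) {ab}*

(B) L = {ab}* is regular.

This can be recognized by a finite automaton (DFA/NFA).
Regular expressions like {ab}* define regular languages.

The other choices are not regular:
- {a^(n²) : n ≥ 0}: After pumping, length is no longer a perfect square
- {a^p : p is prime}: After pumping, the length becomes composite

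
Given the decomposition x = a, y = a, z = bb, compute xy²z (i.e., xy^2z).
aaabb

Given x = 'a', y = 'a', z = 'bb' and i = 2:

xy^2z = x + y·y·...·y (2 times) + z
       = 'a' + 'a'^2 + 'bb'
       = 'a' + 'aa' + 'bb'
       = 'aaabb'

The pumped string is 'aaabb' with length 5.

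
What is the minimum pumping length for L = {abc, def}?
p = 4

For a finite language L, the pumping lemma holds vacuously if p > max|s| for s ∈ L.

The longest string in L = {abc, def} has length 3.
If p = 4, then no string s ∈ L has |s| ≥ p, so the condition is vacuously true.

The minimum pumping length is p = 4.

Why no smaller p works: for any p ≤ 3, the longest string s ∈ L has |s| = 3 ≥ p, so it would
have to be pumpable; but pumping up (i = 2, 3, ...) produces ever longer strings, which cannot all lie in the
finite language L. So the pumping property fails for every p ≤ 3.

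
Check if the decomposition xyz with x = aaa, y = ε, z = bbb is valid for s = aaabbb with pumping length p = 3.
Violated: |y| > 0

The decomposition x = aaa, y = ε, z = bbb for s = aaabbb with p = 3
violates the constraint: |y| > 0

|y| = 0, but the pumping lemma requires |y| > 0 (y must be non-empty).

Pumping lemma constraints:
1. xyz = s (decomposition is valid)
2. |xy| ≤ p
3. |y| > 0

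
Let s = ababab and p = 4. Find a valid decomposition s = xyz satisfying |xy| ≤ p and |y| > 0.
x = 'aba', y = 'b', z = 'ab'

For s = ababab and p = 4, one valid decomposition is:
- x = 'aba' (length 3)
- y = 'b' (length 1)
- z = 'ab' (length 2)

Verification:
- xyz = 'aba' + 'b' + 'ab' = ababab ✓
- |xy| = 4 ≤ 4 ✓
- |y| = 1 > 0 ✓

All pumping lemma constraints are satisfied.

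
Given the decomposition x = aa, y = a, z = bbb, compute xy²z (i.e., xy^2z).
aaaabbb

Given x = 'aa', y = 'a', z = 'bbb' and i = 2:

xy^2z = x + y·y·...·y (2 times) + z
       = 'aa' + 'a'^2 + 'bbb'
       = 'aa' + 'aa' + 'bbb'
       = 'aaaabbb'

The pumped string is 'aaaabbb' with length 7.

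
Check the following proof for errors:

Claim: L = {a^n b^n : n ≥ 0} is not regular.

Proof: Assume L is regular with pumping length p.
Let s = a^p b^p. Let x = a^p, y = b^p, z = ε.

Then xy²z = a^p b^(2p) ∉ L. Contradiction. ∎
The proof is INCORRECT.

Error: The decomposition violates |xy| ≤ p.
With x = a^p and y = b^p, we have |xy| = 2p > p.
The pumping lemma requires |xy| ≤ p, so y must be within the first p characters.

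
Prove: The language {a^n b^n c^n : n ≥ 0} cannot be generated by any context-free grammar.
Assume for contradiction that L is context-free, and let p ≥ 1 be the pumping length given by the pumping lemma for CFLs.
Choose s = a^p b^p c^p. Then s ∈ L and |s| = 3p ≥ p.
By the CFL pumping lemma, s = uvxyz for some u, v, x, y, z with |vxy| ≤ p, |vy| ≥ 1, and uv^i xy^i z ∈ L for every i ≥ 0.

Because |vxy| ≤ p, the window vxy cannot contain both an a and a c: any substring of s containing both must include the entire block b^p plus at least one a and one c, so it has length ≥ p + 2 > p.
Hence at least one of the letters a, c does not occur in vy at all.

Take i = 0: the string uxz is obtained from s by deleting |vy| ≥ 1 symbols, so |uxz| = 3p − |vy| < 3p.
But the letter (a or c) that does not occur in vy still occurs exactly p times in uxz. Every string of L with exactly p copies of some letter is a^p b^p c^p, of length 3p. Since |uxz| < 3p, uxz ∉ L.

This contradicts the CFL pumping lemma, which requires uv^i xy^i z ∈ L for all i ≥ 0.
Hence L = {a^n b^n c^n : n ≥ 0} is not context-free. ∎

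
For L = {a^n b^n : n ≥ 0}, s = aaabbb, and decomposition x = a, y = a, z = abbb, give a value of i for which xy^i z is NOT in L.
i = 2

xy²z = a · aa · abbb = aaaabbb; aaaabbb has 4 a's and 3 b's; 4 ≠ 3, so it is not in L.
(Other choices also work, e.g. i = 0, 3; only i = 1 is guaranteed to stay in L since xy¹z = s.)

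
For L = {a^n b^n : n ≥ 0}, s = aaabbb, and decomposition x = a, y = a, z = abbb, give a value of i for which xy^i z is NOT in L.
i = 3

xy³z = a · aaa · abbb = aaaaabbb; aaaaabbb has 5 a's and 3 b's; 5 ≠ 3, so it is not in L.
(Other choices also work, e.g. i = 0, 2; only i = 1 is guaranteed to stay in L since xy¹z = s.)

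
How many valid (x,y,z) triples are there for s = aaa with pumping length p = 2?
3

For s = 'aaa' with pumping length p = 2:

Constraints: |xy| ≤ 2, |y| > 0

Valid decompositions (|xy| ≤ p, |y| ≥ 1):
  • x='', y='a', z='aa'
  • x='a', y='a', z='a'
  • x='', y='aa', z='a'

Total count: 3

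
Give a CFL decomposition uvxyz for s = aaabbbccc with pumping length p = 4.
u='aa', v='a', x='bb', y='b', z='ccc'

For s = aaabbbccc with pumping length p = 4:

One valid decomposition:
- u = 'aa'
- v = 'a'
- x = 'bb'
- y = 'b'
- z = 'ccc'

Verification:
- uvxyz = 'aa' + 'a' + 'bb' + 'b' + 'ccc' = aaabbbccc ✓
- |vxy| = |'abbb'| = 4 ≤ 4 ✓
- |vy| = |'ab'| = 2 > 0 ✓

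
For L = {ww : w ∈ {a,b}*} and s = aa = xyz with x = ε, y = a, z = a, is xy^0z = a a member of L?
No

xy⁰z = ε · ε · a = a.
a has odd length 1, so it cannot be written as ww and is not in L.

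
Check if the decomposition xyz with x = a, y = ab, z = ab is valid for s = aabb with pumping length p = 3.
Violated: xyz = s

The decomposition x = a, y = ab, z = ab for s = aabb with p = 3
violates the constraint: xyz = s

xyz = 'a' + 'ab' + 'ab' = 'aabab' ≠ 'aabb' = s. The decomposition doesn't reconstruct s.

Pumping lemma constraints:
1. xyz = s (decomposition is valid)
2. |xy| ≤ p
3. |y| > 0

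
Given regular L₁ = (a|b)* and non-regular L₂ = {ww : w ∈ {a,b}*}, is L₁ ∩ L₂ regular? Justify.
No — L₁ ∩ L₂ is not regular.

(a|b)* is all strings over {a,b}, so L₁ ∩ L₂ = {ww : w ∈ {a,b}*} = L₂ itself, which is not regular (pump s = a^p b a^p b).

Note that the bare facts "L₁ regular, L₂ non-regular" do not settle the question by themselves: the closure of regular languages under ∪, ∩, complement and difference applies only when BOTH operands are regular. With a non-regular operand the result can come out regular or non-regular depending on the specific languages, so one has to work out L₁ ∩ L₂ for this particular pair, as above.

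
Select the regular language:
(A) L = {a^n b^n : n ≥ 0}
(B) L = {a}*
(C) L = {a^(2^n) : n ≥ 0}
(B) {a}*

(B) L = {a}* is regular.

This can be recognized by a finite automaton (DFA/NFA).
Regular expressions like {a}* define regular languages.

The other choices are not regular:
- {a^(2^n) : n ≥ 0}: After pumping, length is no longer a power of 2
- {a^n b^n : n ≥ 0}: After pumping, the number of a's and b's become unequal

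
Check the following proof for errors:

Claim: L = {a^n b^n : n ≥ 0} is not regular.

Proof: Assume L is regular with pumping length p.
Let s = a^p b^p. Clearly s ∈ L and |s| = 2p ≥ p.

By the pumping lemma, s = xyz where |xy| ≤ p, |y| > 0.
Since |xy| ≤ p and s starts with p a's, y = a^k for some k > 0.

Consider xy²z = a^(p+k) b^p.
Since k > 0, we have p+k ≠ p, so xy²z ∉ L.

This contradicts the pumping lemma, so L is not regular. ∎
The proof is correct.

This proof is valid because:
1. The string s = a^p b^p is correctly in L
2. The decomposition analysis is correct: y must consist only of a's
3. The contradiction is valid: pumping increases a's but not b's
4. The conclusion follows logically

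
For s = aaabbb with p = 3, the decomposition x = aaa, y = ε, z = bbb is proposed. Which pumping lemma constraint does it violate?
Violated: |y| > 0

The decomposition x = aaa, y = ε, z = bbb for s = aaabbb with p = 3
violates the constraint: |y| > 0

|y| = 0, but the pumping lemma requires |y| > 0 (y must be non-empty).

Pumping lemma constraints:
1. xyz = s (decomposition is valid)
2. |xy| ≤ p
3. |y| > 0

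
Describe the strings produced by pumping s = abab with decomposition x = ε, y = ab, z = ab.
{xy^i z : i ≥ 0} = {(ab)^(i+1) : i ≥ 0} = {ab, abab, ababab, ...}

With x = ε, y = ab, z = ab: Pumping 'ab' gives strings of alternating a's and b's.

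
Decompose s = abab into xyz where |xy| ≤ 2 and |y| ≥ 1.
x = '', y = 'ab', z = 'ab'

For s = abab and p = 2, one valid decomposition is:
- x = '' (length 0)
- y = 'ab' (length 2)
- z = 'ab' (length 2)

Verification:
- xyz = '' + 'ab' + 'ab' = abab ✓
- |xy| = 2 ≤ 2 ✓
- |y| = 2 > 0 ✓

All pumping lemma constraints are satisfied.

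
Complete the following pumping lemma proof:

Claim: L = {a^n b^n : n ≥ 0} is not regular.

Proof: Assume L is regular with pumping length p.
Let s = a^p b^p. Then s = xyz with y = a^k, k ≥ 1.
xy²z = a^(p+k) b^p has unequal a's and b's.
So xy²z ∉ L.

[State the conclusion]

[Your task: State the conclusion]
This contradicts the pumping lemma for regular languages,
which guarantees xy^i z ∈ L for all i ≥ 0.

Since our assumption that L is regular leads to a contradiction,
we conclude that L = {a^n b^n : n ≥ 0} is NOT regular. ∎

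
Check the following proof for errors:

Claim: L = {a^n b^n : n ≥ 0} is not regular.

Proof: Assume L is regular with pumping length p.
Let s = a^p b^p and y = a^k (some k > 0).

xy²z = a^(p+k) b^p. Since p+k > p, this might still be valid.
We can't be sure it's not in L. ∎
The proof is INCORRECT.

Error: The conclusion is wrong.
xy²z = a^(p+k) b^p is definitely NOT in L because the number of a's (p+k) ≠ number of b's (p).
The proof incorrectly doubts what is actually a valid contradiction.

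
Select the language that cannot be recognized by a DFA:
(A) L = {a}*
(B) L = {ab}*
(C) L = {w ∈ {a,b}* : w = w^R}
(C) {w ∈ {a,b}* : w = w^R}

(C) L = {w ∈ {a,b}* : w = w^R} is NOT regular.

The pumping lemma can be used to prove this:
After pumping, the string is no longer symmetric

The other languages are regular because they can be recognized by finite automata.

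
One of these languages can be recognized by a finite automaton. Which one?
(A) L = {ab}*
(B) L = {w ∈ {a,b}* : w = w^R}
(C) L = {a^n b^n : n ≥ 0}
(A) {ab}*

(A) L = {ab}* is regular.

This can be recognized by a finite automaton (DFA/NFA).
Regular expressions like {ab}* define regular languages.

The other choices are not regular:
- {w ∈ {a,b}* : w = w^R}: After pumping, the string is no longer symmetric
- {a^n b^n : n ≥ 0}: After pumping, the number of a's and b's become unequal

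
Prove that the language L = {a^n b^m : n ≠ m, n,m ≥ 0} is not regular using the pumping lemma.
Assume for contradiction that L is regular, and let p ≥ 1 be the pumping length given by the pumping lemma.
Choose s = a^p b^(p + p!). Then s ∈ L because p ≠ p + p! (as p! ≥ 1), and |s| ≥ p.
By the pumping lemma, s = xyz for some x, y, z with |xy| ≤ p, |y| ≥ 1, and xy^i z ∈ L for every i ≥ 0.
Since |xy| ≤ p and the first p symbols of s are all a's, y = a^k for some k with 1 ≤ k ≤ p.
For every i ≥ 0, xy^i z = a^(p + (i − 1)k) b^(p + p!).

Because 1 ≤ k ≤ p, k divides p!. Let t = p!/k (a positive integer) and take i = t + 1.
Then the number of a's is p + tk = p + p!, which equals the number of b's.
So xy^(t+1) z = a^(p + p!) b^(p + p!) has equally many a's and b's and is NOT in L.

This contradicts the pumping lemma, which requires xy^i z ∈ L for all i ≥ 0.
Hence L = {a^n b^m : n ≠ m, n,m ≥ 0} is not regular. ∎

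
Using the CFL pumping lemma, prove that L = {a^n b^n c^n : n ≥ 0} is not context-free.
Assume for contradiction that L is context-free, and let p ≥ 1 be the pumping length given by the pumping lemma for CFLs.
Choose s = a^p b^p c^p. Then s ∈ L and |s| = 3p ≥ p.
By the CFL pumping lemma, s = uvxyz for some u, v, x, y, z with |vxy| ≤ p, |vy| ≥ 1, and uv^i xy^i z ∈ L for every i ≥ 0.

Because |vxy| ≤ p, the window vxy cannot contain both an a and a c: any substring of s containing both must include the entire block b^p plus at least one a and one c, so it has length ≥ p + 2 > p.
Hence at least one of the letters a, c does not occur in vy at all.

Take i = 0: the string uxz is obtained from s by deleting |vy| ≥ 1 symbols, so |uxz| = 3p − |vy| < 3p.
But the letter (a or c) that does not occur in vy still occurs exactly p times in uxz. Every string of L with exactly p copies of some letter is a^p b^p c^p, of length 3p. Since |uxz| < 3p, uxz ∉ L.

This contradicts the CFL pumping lemma, which requires uv^i xy^i z ∈ L for all i ≥ 0.
Hence L = {a^n b^n c^n : n ≥ 0} is not context-free. ∎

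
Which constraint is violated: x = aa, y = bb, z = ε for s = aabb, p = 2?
Violated: |xy| ≤ p

The decomposition x = aa, y = bb, z = ε for s = aabb with p = 2
violates the constraint: |xy| ≤ p

|xy| = |aabb| = 4 > 2 = p. The decomposition puts too many characters in xy.

Pumping lemma constraints:
1. xyz = s (decomposition is valid)
2. |xy| ≤ p
3. |y| > 0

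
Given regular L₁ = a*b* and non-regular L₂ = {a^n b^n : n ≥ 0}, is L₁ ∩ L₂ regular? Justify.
No — L₁ ∩ L₂ is not regular.

Every string a^n b^n already lies in a*b*, so L₁ ∩ L₂ = {a^n b^n : n ≥ 0} = L₂ itself, which is the standard non-regular language (pump s = a^p b^p).

Note that the bare facts "L₁ regular, L₂ non-regular" do not settle the question by themselves: the closure of regular languages under ∪, ∩, complement and difference applies only when BOTH operands are regular. With a non-regular operand the result can come out regular or non-regular depending on the specific languages, so one has to work out L₁ ∩ L₂ for this particular pair, as above.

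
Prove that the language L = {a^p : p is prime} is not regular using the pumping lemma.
Assume for contradiction that L is regular, and let p ≥ 1 be the pumping length given by the pumping lemma.
Choose a prime q with q ≥ p (one exists because there are infinitely many primes) and let s = a^q. Then s ∈ L and |s| = q ≥ p.
By the pumping lemma, s = xyz for some x, y, z with |xy| ≤ p, |y| ≥ 1, and xy^i z ∈ L for every i ≥ 0.
Here y = a^k for some k with 1 ≤ k ≤ p, and xy^i z = a^(q + (i − 1)k) for every i ≥ 0.

Take i = q + 1: |xy^(q+1) z| = q + qk = q(k + 1).
Both factors satisfy q ≥ 2 and k + 1 ≥ 2, so q(k + 1) is composite, and xy^(q+1) z ∉ L.

This contradicts the pumping lemma, which requires xy^i z ∈ L for all i ≥ 0.
Hence L = {a^p : p is prime} is not regular. ∎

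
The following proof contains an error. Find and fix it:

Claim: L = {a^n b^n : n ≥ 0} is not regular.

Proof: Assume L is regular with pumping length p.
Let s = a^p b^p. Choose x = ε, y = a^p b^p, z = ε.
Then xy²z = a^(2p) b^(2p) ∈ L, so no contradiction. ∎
Error: The decomposition violates |xy| ≤ p. With y = a^p b^p, |xy| = |y| = 2p > p. (The proof also miscomputes xy²z, which would be a^p b^p a^p b^p rather than a^(2p) b^(2p), and it wrongly treats one harmless decomposition as settling the matter — the prover does not get to choose the decomposition.)

Correction: The pumping lemma requires |xy| ≤ p, and the argument must handle every decomposition satisfying |xy| ≤ p, |y| ≥ 1. Since s starts with p a's, any such y consists only of a's, say y = a^k with k ≥ 1. Then xy²z = a^(p+k) b^p has unequal numbers of a's and b's, so xy²z ∉ L — the required contradiction.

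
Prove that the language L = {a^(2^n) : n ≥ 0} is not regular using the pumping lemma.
Assume for contradiction that L is regular, and let p ≥ 1 be the pumping length given by the pumping lemma.
Choose s = a^(2^p). Then s ∈ L and |s| = 2^p ≥ p.
By the pumping lemma, s = xyz for some x, y, z with |xy| ≤ p, |y| ≥ 1, and xy^i z ∈ L for every i ≥ 0.
Here y = a^k for some k with 1 ≤ k ≤ |xy| ≤ p, and p < 2^p.

Take i = 2: |xy²z| = 2^p + k.
Now 2^p < 2^p + k ≤ 2^p + p < 2^p + 2^p = 2^(p+1).
So |xy²z| lies strictly between the consecutive powers of two 2^p and 2^(p+1), hence is not a power of 2, and xy²z ∉ L.

This contradicts the pumping lemma, which requires xy^i z ∈ L for all i ≥ 0.
Hence L = {a^(2^n) : n ≥ 0} is not regular. ∎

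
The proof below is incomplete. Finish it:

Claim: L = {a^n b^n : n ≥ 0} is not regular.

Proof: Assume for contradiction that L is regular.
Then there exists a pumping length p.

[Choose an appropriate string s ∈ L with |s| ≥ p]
s = a^p b^p

This string is in L (has equal a's and b's) and has length 2p ≥ p.
Any decomposition xyz with |xy| ≤ p means y consists only of a's,
so pumping will unbalance the counts.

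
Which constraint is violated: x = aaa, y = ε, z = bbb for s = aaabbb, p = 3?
Violated: |y| > 0

The decomposition x = aaa, y = ε, z = bbb for s = aaabbb with p = 3
violates the constraint: |y| > 0

|y| = 0, but the pumping lemma requires |y| > 0 (y must be non-empty).

Pumping lemma constraints:
1. xyz = s (decomposition is valid)
2. |xy| ≤ p
3. |y| > 0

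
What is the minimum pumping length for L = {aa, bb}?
p = 3

For a finite language L, the pumping lemma holds vacuously if p > max|s| for s ∈ L.

The longest string in L = {aa, bb} has length 2.
If p = 3, then no string s ∈ L has |s| ≥ p, so the condition is vacuously true.

The minimum pumping length is p = 3.

Why no smaller p works: for any p ≤ 2, the longest string s ∈ L has |s| = 2 ≥ p, so it would
have to be pumpable; but pumping up (i = 2, 3, ...) produces ever longer strings, which cannot all lie in the
finite language L. So the pumping property fails for every p ≤ 2.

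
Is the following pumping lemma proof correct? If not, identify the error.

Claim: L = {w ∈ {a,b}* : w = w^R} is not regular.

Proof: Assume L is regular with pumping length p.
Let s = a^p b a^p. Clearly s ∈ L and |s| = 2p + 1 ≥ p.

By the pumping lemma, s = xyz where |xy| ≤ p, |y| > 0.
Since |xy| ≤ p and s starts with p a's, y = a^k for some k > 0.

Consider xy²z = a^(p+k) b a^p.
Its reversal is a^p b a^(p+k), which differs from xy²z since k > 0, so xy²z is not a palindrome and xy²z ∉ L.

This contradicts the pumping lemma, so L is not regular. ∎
The proof is correct.

This proof is valid because:
1. s = a^p b a^p is in L and is chosen in terms of p, so |s| ≥ p holds for every p
2. The decomposition analysis is correct: |xy| ≤ p forces y to lie inside the leading a's
3. The contradiction is valid: a^(p+k) b a^p has more a's before the b than after it, so it is not a palindrome
4. The conclusion follows logically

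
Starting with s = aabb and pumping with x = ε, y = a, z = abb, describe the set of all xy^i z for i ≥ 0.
{xy^i z : i ≥ 0} = {a^(i+1) b^2 : i ≥ 0} = {abb, aabb, aaabb, ...}

With x = ε, y = a, z = abb: Starting with aabb and pumping the first 'a' (z = abb keeps the second 'a'), we get strings with i+1 a's followed by 2 b's for i = 0, 1, 2, ...; note bb is not produced because z always contributes one a.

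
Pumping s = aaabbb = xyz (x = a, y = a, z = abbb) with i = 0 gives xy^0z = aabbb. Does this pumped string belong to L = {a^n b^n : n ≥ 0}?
No

xy⁰z = a · ε · abbb = aabbb.
aabbb has 2 a's and 3 b's; 2 ≠ 3, so it is not in L.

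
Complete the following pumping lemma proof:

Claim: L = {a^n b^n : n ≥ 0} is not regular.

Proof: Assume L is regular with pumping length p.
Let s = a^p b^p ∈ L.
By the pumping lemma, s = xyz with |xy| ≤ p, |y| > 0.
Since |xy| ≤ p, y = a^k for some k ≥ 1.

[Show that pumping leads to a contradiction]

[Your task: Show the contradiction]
Consider xy²z = a^(p+k) b^p.

Since k ≥ 1, we have p + k > p.
So xy²z has more a's than b's: (p+k) a's vs p b's.
This means xy²z ∉ L because a^n b^n requires equal counts.

This contradicts the pumping lemma which states xy²z ∈ L.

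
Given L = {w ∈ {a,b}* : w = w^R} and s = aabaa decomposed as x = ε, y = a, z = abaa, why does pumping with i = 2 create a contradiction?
xy²z = aaabaa ∉ L

Pumping with i = 2 replaces y = a by y² = aa:
- Original: s = xyz = aabaa; aabaa reversed is aabaa, the same string, so it is a palindrome and is in L
- Pumped: xy²z = ε · aa · abaa = aaabaa
- aaabaa reversed is aabaaa ≠ aaabaa, so it is not a palindrome and is not in L

The pumping lemma would require xy²z ∈ L, so this decomposition yields a contradiction.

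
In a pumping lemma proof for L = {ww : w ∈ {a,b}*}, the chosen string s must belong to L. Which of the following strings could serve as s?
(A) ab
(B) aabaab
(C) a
(B) aabaab

The pumping lemma is applied to a string s that lies in L, so first check membership of each option:
- (A) ab has length 2; its halves are a and b, which differ, so it is not in L ✗
- (B) aabaab splits into halves aab · aab, which are equal, so it is in L (w = aab) ✓
- (C) a has odd length 1, so it cannot be written as ww and is not in L ✗

Only (B) aabaab is in L, so it is the only candidate that could play the role of s.
(In a complete proof one picks s in terms of the pumping length p so that |s| ≥ p is guaranteed; a fixed string like aabaab illustrates the shape of such an s.)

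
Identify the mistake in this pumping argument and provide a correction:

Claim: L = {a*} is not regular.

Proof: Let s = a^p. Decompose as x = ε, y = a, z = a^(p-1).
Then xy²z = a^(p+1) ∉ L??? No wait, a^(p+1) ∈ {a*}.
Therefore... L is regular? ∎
Error: The proof attempts to show a*  is not regular, but a* IS regular!

Correction: a* is a regular language (recognized by a simple DFA with one accepting state and self-loop on 'a'). The pumping lemma can only prove non-regularity, not regularity. For regular languages, pumping always works.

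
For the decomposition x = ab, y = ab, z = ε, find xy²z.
ababab

Given x = 'ab', y = 'ab', z = '' and i = 2:

xy^2z = x + y·y·...·y (2 times) + z
       = 'ab' + 'ab'^2 + ''
       = 'ab' + 'abab' + ''
       = 'ababab'

The pumped string is 'ababab' with length 6.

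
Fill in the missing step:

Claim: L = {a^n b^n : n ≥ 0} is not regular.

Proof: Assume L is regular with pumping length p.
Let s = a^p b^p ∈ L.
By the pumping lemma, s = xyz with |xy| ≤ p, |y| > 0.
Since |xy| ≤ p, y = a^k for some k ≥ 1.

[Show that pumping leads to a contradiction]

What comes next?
Consider xy²z = a^(p+k) b^p.

Since k ≥ 1, we have p + k > p.
So xy²z has more a's than b's: (p+k) a's vs p b's.
This means xy²z ∉ L because a^n b^n requires equal counts.

This contradicts the pumping lemma which states xy²z ∈ L.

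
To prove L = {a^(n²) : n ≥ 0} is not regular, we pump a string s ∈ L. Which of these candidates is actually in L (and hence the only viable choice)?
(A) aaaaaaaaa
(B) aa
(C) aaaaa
(A) aaaaaaaaa

The pumping lemma is applied to a string s that lies in L, so first check membership of each option:
- (A) aaaaaaaaa has length 9 = 3², a perfect square, so it is in L ✓
- (B) aa has length 2, strictly between 1² = 1 and 2² = 4, so it is not in L ✗
- (C) aaaaa has length 5, strictly between 2² = 4 and 3² = 9, so it is not in L ✗

Only (A) aaaaaaaaa is in L, so it is the only candidate that could play the role of s.
(In a complete proof one picks s in terms of the pumping length p so that |s| ≥ p is guaranteed; a fixed string like aaaaaaaaa illustrates the shape of such an s.)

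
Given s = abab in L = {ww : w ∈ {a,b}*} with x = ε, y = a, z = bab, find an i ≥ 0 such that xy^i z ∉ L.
i = 0

xy⁰z = ε · ε · bab = bab; bab has odd length 3, so it cannot be written as ww and is not in L.
(Other choices also work, e.g. i = 2, 3; only i = 1 is guaranteed to stay in L since xy¹z = s.)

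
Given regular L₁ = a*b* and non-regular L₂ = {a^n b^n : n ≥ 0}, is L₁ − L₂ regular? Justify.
No — L₁ − L₂ is not regular.

a*b* − {a^n b^n} = {a^n b^m : n ≠ m}. If this were regular, then its complement intersected with a*b*, namely {a^n b^n : n ≥ 0}, would be regular too (closure under complement and intersection) — contradiction. So L₁ − L₂ is not regular.

Note that the bare facts "L₁ regular, L₂ non-regular" do not settle the question by themselves: the closure of regular languages under ∪, ∩, complement and difference applies only when BOTH operands are regular. With a non-regular operand the result can come out regular or non-regular depending on the specific languages, so one has to work out L₁ − L₂ for this particular pair, as above.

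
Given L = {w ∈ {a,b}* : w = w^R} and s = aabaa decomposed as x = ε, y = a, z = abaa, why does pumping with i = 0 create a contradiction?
xy⁰z = abaa ∉ L

Pumping with i = 0 replaces y = a by y⁰ = ε:
- Original: s = xyz = aabaa; aabaa reversed is aabaa, the same string, so it is a palindrome and is in L
- Pumped: xy⁰z = ε · ε · abaa = abaa
- abaa reversed is aaba ≠ abaa, so it is not a palindrome and is not in L

The pumping lemma would require xy⁰z ∈ L, so this decomposition yields a contradiction.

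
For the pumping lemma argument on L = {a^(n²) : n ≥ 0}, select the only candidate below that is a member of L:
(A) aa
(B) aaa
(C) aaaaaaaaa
(C) aaaaaaaaa

The pumping lemma is applied to a string s that lies in L, so first check membership of each option:
- (A) aa has length 2, strictly between 1² = 1 and 2² = 4, so it is not in L ✗
- (B) aaa has length 3, strictly between 1² = 1 and 2² = 4, so it is not in L ✗
- (C) aaaaaaaaa has length 9 = 3², a perfect square, so it is in L ✓

Only (C) aaaaaaaaa is in L, so it is the only candidate that could play the role of s.
(In a complete proof one picks s in terms of the pumping length p so that |s| ≥ p is guaranteed; a fixed string like aaaaaaaaa illustrates the shape of such an s.)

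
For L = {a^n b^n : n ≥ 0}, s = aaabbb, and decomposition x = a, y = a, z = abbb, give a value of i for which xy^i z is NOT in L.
i = 2

xy²z = a · aa · abbb = aaaabbb; aaaabbb has 4 a's and 3 b's; 4 ≠ 3, so it is not in L.
(Other choices also work, e.g. i = 0, 3; only i = 1 is guaranteed to stay in L since xy¹z = s.)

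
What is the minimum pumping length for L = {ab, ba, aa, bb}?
p = 3

For a finite language L, the pumping lemma holds vacuously if p > max|s| for s ∈ L.

The longest string in L = {ab, ba, aa, bb} has length 2.
If p = 3, then no string s ∈ L has |s| ≥ p, so the condition is vacuously true.

The minimum pumping length is p = 3.

Why no smaller p works: for any p ≤ 2, the longest string s ∈ L has |s| = 2 ≥ p, so it would
have to be pumpable; but pumping up (i = 2, 3, ...) produces ever longer strings, which cannot all lie in the
finite language L. So the pumping property fails for every p ≤ 2.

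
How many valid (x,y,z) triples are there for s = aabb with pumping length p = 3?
6

For s = 'aabb' with pumping length p = 3:

Constraints: |xy| ≤ 3, |y| > 0

Valid decompositions (|xy| ≤ p, |y| ≥ 1):
  • x='', y='a', z='abb'
  • x='a', y='a', z='bb'
  • x='', y='aa', z='bb'
  • x='aa', y='b', z='b'
  • x='a', y='ab', z='b'
  • x='', y='aab', z='b'

Total count: 6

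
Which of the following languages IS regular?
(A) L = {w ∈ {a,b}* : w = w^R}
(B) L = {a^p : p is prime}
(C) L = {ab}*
(C) {ab}*

(C) L = {ab}* is regular.

This can be recognized by a finite automaton (DFA/NFA).
Regular expressions like {ab}* define regular languages.

The other choices are not regular:
- {a^p : p is prime}: After pumping, the length becomes composite
- {w ∈ {a,b}* : w = w^R}: After pumping, the string is no longer symmetric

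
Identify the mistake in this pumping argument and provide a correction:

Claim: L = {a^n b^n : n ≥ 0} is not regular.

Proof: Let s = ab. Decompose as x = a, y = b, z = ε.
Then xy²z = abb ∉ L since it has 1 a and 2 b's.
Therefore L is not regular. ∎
Error: The string s = ab might be shorter than the pumping length p.

Correction: Choose s = a^p b^p to ensure |s| ≥ p. Also, the decomposition is wrong: with |xy| ≤ p, y cannot include b's when s starts with p a's.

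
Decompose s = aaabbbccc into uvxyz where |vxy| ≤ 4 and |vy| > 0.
u='aa', v='a', x='bb', y='b', z='ccc'

For s = aaabbbccc with pumping length p = 4:

One valid decomposition:
- u = 'aa'
- v = 'a'
- x = 'bb'
- y = 'b'
- z = 'ccc'

Verification:
- uvxyz = 'aa' + 'a' + 'bb' + 'b' + 'ccc' = aaabbbccc ✓
- |vxy| = |'abbb'| = 4 ≤ 4 ✓
- |vy| = |'ab'| = 2 > 0 ✓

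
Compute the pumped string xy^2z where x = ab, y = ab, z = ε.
ababab

Given x = 'ab', y = 'ab', z = '' and i = 2:

xy^2z = x + y·y·...·y (2 times) + z
       = 'ab' + 'ab'^2 + ''
       = 'ab' + 'abab' + ''
       = 'ababab'

The pumped string is 'ababab' with length 6.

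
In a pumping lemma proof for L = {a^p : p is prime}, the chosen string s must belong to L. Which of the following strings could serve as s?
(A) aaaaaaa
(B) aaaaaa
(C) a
(A) aaaaaaa

The pumping lemma is applied to a string s that lies in L, so first check membership of each option:
- (A) aaaaaaa has length 7, which is prime, so it is in L ✓
- (B) aaaaaa has length 6 = 2 × 3, which is not prime, so it is not in L ✗
- (C) a has length 1, which is not prime, so it is not in L ✗

Only (A) aaaaaaa is in L, so it is the only candidate that could play the role of s.
(In a complete proof one picks s in terms of the pumping length p so that |s| ≥ p is guaranteed; a fixed string like aaaaaaa illustrates the shape of such an s.)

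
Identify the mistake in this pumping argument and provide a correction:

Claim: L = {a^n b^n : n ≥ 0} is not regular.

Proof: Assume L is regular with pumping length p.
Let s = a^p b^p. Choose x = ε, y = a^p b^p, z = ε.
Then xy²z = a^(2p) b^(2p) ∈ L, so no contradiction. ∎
Error: The decomposition violates |xy| ≤ p. With y = a^p b^p, |xy| = |y| = 2p > p. (The proof also miscomputes xy²z, which would be a^p b^p a^p b^p rather than a^(2p) b^(2p), and it wrongly treats one harmless decomposition as settling the matter — the prover does not get to choose the decomposition.)

Correction: The pumping lemma requires |xy| ≤ p, and the argument must handle every decomposition satisfying |xy| ≤ p, |y| ≥ 1. Since s starts with p a's, any such y consists only of a's, say y = a^k with k ≥ 1. Then xy²z = a^(p+k) b^p has unequal numbers of a's and b's, so xy²z ∉ L — the required contradiction.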